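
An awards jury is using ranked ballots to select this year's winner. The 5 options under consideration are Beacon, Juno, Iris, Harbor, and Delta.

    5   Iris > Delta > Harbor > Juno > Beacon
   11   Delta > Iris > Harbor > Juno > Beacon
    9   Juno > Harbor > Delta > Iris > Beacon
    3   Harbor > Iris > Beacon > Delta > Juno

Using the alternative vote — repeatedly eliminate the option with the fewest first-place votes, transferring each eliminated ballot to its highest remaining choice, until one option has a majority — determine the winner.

Delta

Round 1: Delta 11, Juno 9, Iris 5, Harbor 3, Beacon 0. Beacon has the fewest and is eliminated.
Round 2: Delta 11, Juno 9, Iris 5, Harbor 3. Harbor has the fewest and is eliminated.
Round 3: Delta 11, Juno 9, Iris 8. Iris has the fewest and is eliminated.
Round 4: Delta 19, Juno 9. Delta has a majority.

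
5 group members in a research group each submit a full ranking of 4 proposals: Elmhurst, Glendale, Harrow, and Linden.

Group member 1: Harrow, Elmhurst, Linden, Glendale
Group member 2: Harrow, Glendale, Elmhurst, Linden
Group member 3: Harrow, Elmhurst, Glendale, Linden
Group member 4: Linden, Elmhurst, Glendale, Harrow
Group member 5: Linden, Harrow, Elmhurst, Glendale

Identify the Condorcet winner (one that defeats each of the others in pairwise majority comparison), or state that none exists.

Harrow

Head-to-head results (5 voters total):
Elmhurst vs Glendale: Elmhurst wins 4–1.
Elmhurst vs Harrow: Harrow wins 4–1.
Elmhurst vs Linden: Elmhurst wins 3–2.
Glendale vs Harrow: Harrow wins 4–1.
Glendale vs Linden: Linden wins 3–2.
Harrow vs Linden: Harrow wins 3–2.
Harrow beats each rival — Elmhurst (4–1), Glendale (4–1), Linden (3–2) — so Harrow is the Condorcet winner.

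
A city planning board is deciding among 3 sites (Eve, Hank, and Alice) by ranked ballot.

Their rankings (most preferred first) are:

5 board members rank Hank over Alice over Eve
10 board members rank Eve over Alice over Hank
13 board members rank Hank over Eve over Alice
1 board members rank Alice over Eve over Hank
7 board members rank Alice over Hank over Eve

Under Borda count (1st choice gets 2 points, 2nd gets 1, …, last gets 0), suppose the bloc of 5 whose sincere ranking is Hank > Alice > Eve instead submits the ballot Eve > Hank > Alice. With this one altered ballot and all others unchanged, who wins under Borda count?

Borda totals with the altered ballot: Eve 44, Hank 38, Alice 26.
The switch changes the winner from Hank to Eve.

Eve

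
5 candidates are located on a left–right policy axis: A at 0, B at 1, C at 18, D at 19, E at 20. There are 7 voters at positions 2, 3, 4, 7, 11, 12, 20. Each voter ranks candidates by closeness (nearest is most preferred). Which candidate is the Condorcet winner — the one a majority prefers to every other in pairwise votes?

B

With single-peaked preferences on a line, the Condorcet winner is the candidate closest to the median voter.
The median voter (position 7) is closest to B at 1.
Check: B vs A — voters closer to B: 7 of 7.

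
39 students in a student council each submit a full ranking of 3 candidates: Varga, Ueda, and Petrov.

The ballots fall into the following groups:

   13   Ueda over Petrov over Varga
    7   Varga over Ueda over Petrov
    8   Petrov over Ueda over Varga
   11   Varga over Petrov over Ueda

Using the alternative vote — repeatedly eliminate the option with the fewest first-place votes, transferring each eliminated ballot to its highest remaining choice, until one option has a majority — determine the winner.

Ueda

Round 1: Varga 18, Ueda 13, Petrov 8. Petrov has the fewest and is eliminated.
Round 2: Ueda 21, Varga 18. Ueda has a majority.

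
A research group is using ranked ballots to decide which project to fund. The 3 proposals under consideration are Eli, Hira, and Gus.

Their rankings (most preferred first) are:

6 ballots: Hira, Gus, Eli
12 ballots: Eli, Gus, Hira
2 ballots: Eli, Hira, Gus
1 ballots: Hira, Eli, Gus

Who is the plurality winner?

First-place vote totals:
  Eli: 14
  Hira: 7
  Gus: 0
Eli has the most first-place votes.

Eli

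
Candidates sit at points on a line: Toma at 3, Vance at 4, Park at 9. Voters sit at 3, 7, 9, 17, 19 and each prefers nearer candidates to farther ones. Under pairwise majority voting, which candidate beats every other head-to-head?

Park

With single-peaked preferences on a line, the Condorcet winner is the candidate closest to the median voter.
The median voter (position 9) is closest to Park at 9.
Check: Park vs Vance — voters closer to Park: 4 of 5.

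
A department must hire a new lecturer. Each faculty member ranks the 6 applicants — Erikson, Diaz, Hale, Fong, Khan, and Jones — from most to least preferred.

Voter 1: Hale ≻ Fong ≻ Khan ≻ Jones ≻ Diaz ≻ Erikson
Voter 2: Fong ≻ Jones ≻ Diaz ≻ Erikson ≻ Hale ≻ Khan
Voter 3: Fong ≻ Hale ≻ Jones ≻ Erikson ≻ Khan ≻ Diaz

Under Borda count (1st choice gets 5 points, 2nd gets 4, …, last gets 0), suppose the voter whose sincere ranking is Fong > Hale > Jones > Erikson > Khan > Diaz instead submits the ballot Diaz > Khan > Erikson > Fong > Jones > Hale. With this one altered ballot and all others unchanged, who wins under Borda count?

Fong

Borda totals with the altered ballot: Erikson 5, Diaz 9, Hale 6, Fong 11, Khan 7, Jones 7.
The winner is unchanged: still Fong.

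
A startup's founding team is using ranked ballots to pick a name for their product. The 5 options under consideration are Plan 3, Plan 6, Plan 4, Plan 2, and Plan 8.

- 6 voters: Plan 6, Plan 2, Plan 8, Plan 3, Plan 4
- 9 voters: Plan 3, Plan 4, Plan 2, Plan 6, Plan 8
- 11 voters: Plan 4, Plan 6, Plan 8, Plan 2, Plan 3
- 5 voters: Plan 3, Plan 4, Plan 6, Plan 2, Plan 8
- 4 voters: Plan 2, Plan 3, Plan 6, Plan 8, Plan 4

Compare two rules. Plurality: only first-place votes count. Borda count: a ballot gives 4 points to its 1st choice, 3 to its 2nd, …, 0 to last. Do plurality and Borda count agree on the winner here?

Plurality first-place counts: Plan 3 14, Plan 6 6, Plan 4 11, Plan 2 4, Plan 8 0 → Plan 3.
Borda totals: Plan 3 74, Plan 6 84, Plan 4 86, Plan 2 68, Plan 8 38 → Plan 4.
The two rules disagree: plurality picks Plan 3, Borda picks Plan 4.

No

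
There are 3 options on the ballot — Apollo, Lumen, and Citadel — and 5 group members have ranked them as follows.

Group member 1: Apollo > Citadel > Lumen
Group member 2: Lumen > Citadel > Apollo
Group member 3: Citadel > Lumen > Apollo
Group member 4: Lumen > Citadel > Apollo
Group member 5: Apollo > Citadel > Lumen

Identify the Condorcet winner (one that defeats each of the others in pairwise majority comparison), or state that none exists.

Citadel

Head-to-head results (5 voters total):
Apollo vs Lumen: Lumen wins 3–2.
Apollo vs Citadel: Citadel wins 3–2.
Lumen vs Citadel: Citadel wins 3–2.
Citadel beats each rival — Apollo (3–2), Lumen (3–2) — so Citadel is the Condorcet winner.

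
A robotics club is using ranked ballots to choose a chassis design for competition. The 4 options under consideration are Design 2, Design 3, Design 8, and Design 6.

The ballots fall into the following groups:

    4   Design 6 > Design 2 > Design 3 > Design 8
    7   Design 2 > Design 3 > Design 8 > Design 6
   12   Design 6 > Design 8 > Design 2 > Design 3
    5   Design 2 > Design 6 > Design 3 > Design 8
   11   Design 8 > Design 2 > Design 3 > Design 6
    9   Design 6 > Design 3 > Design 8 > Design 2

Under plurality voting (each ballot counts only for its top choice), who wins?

Design 6

First-place vote totals:
  Design 2: 12
  Design 3: 0
  Design 8: 11
  Design 6: 25
Design 6 has the most first-place votes.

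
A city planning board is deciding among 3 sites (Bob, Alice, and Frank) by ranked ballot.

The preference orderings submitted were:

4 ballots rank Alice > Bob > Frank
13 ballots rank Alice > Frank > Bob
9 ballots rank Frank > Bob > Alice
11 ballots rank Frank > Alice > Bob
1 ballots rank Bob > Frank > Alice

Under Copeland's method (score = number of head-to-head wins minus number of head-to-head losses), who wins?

Frank

Pairwise results:
  Bob vs Alice: Alice wins 28–10.
  Bob vs Frank: Frank wins 33–5.
  Alice vs Frank: Frank wins 21–17.
Copeland scores (wins − losses):
  Bob: 0 − 2 = -2
  Alice: 1 − 1 = 0
  Frank: 2 − 0 = 2
Frank has the best Copeland score.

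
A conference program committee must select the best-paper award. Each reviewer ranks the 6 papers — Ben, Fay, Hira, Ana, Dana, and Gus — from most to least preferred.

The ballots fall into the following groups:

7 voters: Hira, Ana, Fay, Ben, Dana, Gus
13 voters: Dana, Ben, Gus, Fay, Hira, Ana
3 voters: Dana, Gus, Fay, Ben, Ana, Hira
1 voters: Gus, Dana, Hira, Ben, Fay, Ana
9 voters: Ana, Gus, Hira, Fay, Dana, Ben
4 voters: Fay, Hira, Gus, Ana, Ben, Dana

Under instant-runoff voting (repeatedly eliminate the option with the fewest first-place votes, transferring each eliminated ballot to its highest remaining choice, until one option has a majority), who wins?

Hira

Round 1: Dana 16, Ana 9, Hira 7, Fay 4, Gus 1, Ben 0. Ben has the fewest and is eliminated.
Round 2: Dana 16, Ana 9, Hira 7, Fay 4, Gus 1. Gus has the fewest and is eliminated.
Round 3: Dana 17, Ana 9, Hira 7, Fay 4. Fay has the fewest and is eliminated.
Round 4: Dana 17, Hira 11, Ana 9. Ana has the fewest and is eliminated.
Round 5: Hira 20, Dana 17. Hira has a majority.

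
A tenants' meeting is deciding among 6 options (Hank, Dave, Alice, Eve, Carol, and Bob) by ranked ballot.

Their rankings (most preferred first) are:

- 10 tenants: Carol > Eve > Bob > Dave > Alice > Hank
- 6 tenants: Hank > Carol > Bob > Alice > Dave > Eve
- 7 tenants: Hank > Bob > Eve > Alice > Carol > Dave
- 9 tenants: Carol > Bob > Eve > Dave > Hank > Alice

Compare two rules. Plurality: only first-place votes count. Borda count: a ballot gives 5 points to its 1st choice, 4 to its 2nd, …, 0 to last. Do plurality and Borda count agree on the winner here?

Yes

Plurality first-place counts: Hank 13, Dave 0, Alice 0, Eve 0, Carol 19, Bob 0 → Carol.
Borda totals: Hank 74, Dave 44, Alice 36, Eve 88, Carol 126, Bob 112 → Carol.
The two rules agree on Carol.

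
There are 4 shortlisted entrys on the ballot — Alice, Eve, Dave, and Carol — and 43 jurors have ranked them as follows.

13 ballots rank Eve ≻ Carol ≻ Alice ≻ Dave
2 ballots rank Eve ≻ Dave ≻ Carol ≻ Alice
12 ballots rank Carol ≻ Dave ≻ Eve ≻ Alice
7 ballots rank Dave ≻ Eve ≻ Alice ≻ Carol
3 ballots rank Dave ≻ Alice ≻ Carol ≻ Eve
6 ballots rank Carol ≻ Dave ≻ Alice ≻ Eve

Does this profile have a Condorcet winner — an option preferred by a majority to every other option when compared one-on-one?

No

Head-to-head results (43 voters total):
Alice vs Eve: Eve wins 34–9.
Alice vs Dave: Dave wins 30–13.
Alice vs Carol: Carol wins 33–10.
Eve vs Dave: Dave wins 28–15.
Eve vs Carol: Eve wins 22–21.
Dave vs Carol: Carol wins 31–12.
No candidate beats all others: Eve beats Carol beats Dave beats Eve, a majority cycle.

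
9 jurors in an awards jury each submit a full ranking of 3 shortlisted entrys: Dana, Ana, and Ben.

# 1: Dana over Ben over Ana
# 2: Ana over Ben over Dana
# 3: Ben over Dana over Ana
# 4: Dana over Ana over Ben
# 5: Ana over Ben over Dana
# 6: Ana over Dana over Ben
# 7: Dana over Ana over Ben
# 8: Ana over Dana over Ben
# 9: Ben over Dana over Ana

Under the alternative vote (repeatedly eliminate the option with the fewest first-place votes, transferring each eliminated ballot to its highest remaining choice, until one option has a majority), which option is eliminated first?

Round 1: Ana 4, Dana 3, Ben 2. Ben has the fewest and is eliminated.
Round 2: Dana 5, Ana 4. Dana has a majority.

Ben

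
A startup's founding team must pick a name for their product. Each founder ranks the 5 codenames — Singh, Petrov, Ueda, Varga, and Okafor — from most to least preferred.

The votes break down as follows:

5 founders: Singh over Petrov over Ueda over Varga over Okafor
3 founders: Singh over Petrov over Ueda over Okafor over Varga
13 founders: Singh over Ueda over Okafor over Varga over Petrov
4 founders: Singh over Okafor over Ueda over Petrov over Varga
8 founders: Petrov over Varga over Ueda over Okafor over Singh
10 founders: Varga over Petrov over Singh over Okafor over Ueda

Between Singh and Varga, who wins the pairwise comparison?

Ballots ranking Singh above Varga: 5+3+13+4 = 25.
Ballots ranking Varga above Singh: 8+10 = 18.
Singh wins the head-to-head, 25–18.

Singh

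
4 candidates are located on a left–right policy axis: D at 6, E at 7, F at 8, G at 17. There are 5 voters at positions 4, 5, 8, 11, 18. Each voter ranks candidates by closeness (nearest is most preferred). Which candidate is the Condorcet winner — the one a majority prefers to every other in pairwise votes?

With single-peaked preferences on a line, the Condorcet winner is the candidate closest to the median voter.
The median voter (position 8) is closest to F at 8.
Check: F vs D — voters closer to F: 3 of 5.

F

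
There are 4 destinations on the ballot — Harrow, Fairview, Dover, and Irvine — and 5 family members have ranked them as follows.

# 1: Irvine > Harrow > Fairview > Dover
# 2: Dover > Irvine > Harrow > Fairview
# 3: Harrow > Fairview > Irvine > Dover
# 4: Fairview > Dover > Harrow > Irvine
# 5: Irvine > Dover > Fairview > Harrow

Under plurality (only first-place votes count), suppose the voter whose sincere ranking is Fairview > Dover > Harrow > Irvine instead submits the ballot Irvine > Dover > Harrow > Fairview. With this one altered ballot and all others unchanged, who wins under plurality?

Irvine

First-place totals with the altered ballot: Harrow 1, Fairview 0, Dover 1, Irvine 3.
The winner is unchanged: still Irvine.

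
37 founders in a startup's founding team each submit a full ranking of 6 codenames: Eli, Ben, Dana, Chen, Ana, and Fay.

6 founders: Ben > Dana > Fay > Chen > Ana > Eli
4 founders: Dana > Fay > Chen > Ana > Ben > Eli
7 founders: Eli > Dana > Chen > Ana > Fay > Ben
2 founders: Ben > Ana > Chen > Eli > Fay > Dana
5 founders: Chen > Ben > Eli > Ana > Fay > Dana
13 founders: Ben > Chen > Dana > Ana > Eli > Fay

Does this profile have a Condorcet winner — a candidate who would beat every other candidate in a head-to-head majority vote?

Yes

Head-to-head results (37 voters total):
Eli vs Ben: Ben wins 30–7.
Eli vs Dana: Dana wins 23–14.
Eli vs Chen: Chen wins 30–7.
Eli vs Ana: Ana wins 25–12.
Eli vs Fay: Eli wins 27–10.
Ben vs Dana: Ben wins 26–11.
Ben vs Chen: Ben wins 21–16.
Ben vs Ana: Ben wins 26–11.
Ben vs Fay: Ben wins 26–11.
Dana vs Chen: Chen wins 20–17.
Dana vs Ana: Dana wins 30–7.
Dana vs Fay: Dana wins 30–7.
Chen vs Ana: Chen wins 35–2.
Chen vs Fay: Chen wins 27–10.
Ana vs Fay: Ana wins 27–10.
Ben beats each rival — Eli (30–7), Dana (26–11), Chen (21–16), Ana (26–11), Fay (26–11) — so Ben is the Condorcet winner.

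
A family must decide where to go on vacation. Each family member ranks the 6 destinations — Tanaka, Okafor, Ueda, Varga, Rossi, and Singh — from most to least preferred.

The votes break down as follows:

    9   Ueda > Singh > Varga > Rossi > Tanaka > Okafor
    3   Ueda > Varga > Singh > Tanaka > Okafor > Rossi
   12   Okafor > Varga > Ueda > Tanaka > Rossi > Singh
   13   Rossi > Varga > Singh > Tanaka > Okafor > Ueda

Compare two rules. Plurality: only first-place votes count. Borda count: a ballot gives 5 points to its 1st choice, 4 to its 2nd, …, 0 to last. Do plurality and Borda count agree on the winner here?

Plurality first-place counts: Tanaka 0, Okafor 12, Ueda 12, Varga 0, Rossi 13, Singh 0 → Rossi.
Borda totals: Tanaka 65, Okafor 76, Ueda 96, Varga 139, Rossi 95, Singh 84 → Varga.
The two rules disagree: plurality picks Rossi, Borda picks Varga.

No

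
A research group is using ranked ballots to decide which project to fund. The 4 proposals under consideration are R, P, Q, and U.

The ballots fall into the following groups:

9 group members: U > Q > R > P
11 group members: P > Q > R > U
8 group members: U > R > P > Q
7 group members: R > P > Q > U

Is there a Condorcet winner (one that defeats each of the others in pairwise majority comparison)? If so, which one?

Head-to-head results (35 voters total):
R vs P: R wins 24–11.
R vs Q: Q wins 20–15.
R vs U: R wins 18–17.
P vs Q: P wins 26–9.
P vs U: P wins 18–17.
Q vs U: Q wins 18–17.
No candidate beats all others: R beats P beats Q beats R, a majority cycle.

None — there is no Condorcet winner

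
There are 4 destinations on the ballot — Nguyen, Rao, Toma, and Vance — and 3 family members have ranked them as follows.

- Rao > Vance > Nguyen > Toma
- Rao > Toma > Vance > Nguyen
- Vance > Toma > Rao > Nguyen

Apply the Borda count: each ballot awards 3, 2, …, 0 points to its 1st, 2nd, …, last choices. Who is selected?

Borda scores:
  Nguyen: 1 + 0 + 0 = 1
  Rao: 3 + 3 + 1 = 7
  Toma: 0 + 2 + 2 = 4
  Vance: 2 + 1 + 3 = 6
Rao has the highest total.

Rao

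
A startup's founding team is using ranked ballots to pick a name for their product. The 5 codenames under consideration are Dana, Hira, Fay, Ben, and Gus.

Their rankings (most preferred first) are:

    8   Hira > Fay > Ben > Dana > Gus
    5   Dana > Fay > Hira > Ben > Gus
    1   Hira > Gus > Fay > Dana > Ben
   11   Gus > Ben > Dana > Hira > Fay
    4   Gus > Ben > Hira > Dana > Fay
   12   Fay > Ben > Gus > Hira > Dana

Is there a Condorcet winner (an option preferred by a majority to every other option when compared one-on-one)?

Head-to-head results (41 voters total):
Dana vs Hira: Hira wins 25–16.
Dana vs Fay: Fay wins 21–20.
Dana vs Ben: Ben wins 35–6.
Dana vs Gus: Gus wins 28–13.
Hira vs Fay: Hira wins 24–17.
Hira vs Ben: Ben wins 27–14.
Hira vs Gus: Gus wins 27–14.
Fay vs Ben: Fay wins 26–15.
Fay vs Gus: Fay wins 25–16.
Ben vs Gus: Ben wins 25–16.
No candidate beats all others: Hira beats Fay beats Ben beats Hira, a majority cycle.

No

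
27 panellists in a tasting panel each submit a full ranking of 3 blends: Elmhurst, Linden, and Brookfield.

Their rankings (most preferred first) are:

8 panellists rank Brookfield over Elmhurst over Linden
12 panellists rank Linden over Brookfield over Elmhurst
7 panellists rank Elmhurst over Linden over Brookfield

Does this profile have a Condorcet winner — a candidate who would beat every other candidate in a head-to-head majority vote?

Head-to-head results (27 voters total):
Elmhurst vs Linden: Elmhurst wins 15–12.
Elmhurst vs Brookfield: Brookfield wins 20–7.
Linden vs Brookfield: Linden wins 19–8.
No candidate beats all others: Elmhurst beats Linden beats Brookfield beats Elmhurst, a majority cycle.

No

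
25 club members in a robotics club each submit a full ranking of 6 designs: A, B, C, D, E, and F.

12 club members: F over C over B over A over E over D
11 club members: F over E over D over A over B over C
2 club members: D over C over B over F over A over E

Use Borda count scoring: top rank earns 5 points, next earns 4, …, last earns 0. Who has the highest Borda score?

F

Borda scores:
  A: 12·2 + 11·2 + 2·1 = 48
  B: 12·3 + 11·1 + 2·3 = 53
  C: 12·4 + 11·0 + 2·4 = 56
  D: 12·0 + 11·3 + 2·5 = 43
  E: 12·1 + 11·4 + 2·0 = 56
  F: 12·5 + 11·5 + 2·2 = 119
F has the highest total.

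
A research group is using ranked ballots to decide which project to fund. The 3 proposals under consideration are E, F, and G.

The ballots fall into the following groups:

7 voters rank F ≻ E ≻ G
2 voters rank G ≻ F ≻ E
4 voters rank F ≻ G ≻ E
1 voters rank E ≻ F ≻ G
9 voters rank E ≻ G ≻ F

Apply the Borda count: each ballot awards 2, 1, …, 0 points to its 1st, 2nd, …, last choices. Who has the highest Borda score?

Borda scores:
  E: 7·1 + 2·0 + 4·0 + 2 + 9·2 = 27
  F: 7·2 + 2·1 + 4·2 + 1 + 9·0 = 25
  G: 7·0 + 2·2 + 4·1 + 0 + 9·1 = 17
E has the highest total.

E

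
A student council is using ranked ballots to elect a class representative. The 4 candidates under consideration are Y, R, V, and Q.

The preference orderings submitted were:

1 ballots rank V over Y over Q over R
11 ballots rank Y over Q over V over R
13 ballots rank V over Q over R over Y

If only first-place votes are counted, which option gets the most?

V

First-place vote totals:
  Y: 11
  R: 0
  V: 14
  Q: 0
V has the most first-place votes.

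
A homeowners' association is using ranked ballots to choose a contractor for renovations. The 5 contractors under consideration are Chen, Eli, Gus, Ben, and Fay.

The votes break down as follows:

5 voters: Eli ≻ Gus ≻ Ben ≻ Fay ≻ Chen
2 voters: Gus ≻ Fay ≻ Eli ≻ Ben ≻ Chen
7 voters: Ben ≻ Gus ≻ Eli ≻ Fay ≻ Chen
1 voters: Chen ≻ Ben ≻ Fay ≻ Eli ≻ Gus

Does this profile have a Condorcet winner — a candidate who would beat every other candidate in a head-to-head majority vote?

Yes

Head-to-head results (15 voters total):
Chen vs Eli: Eli wins 14–1.
Chen vs Gus: Gus wins 14–1.
Chen vs Ben: Ben wins 14–1.
Chen vs Fay: Fay wins 14–1.
Eli vs Gus: Gus wins 9–6.
Eli vs Ben: Ben wins 8–7.
Eli vs Fay: Eli wins 12–3.
Gus vs Ben: Ben wins 8–7.
Gus vs Fay: Gus wins 14–1.
Ben vs Fay: Ben wins 13–2.
Ben beats each rival — Chen (14–1), Eli (8–7), Gus (8–7), Fay (13–2) — so Ben is the Condorcet winner.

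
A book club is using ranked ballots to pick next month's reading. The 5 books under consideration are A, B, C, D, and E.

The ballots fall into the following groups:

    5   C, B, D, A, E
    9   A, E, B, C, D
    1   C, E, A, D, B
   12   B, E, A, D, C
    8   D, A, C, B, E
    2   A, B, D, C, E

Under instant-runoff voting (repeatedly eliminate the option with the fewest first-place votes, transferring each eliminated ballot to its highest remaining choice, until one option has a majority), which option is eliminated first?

Round 1: B 12, A 11, D 8, C 6, E 0. E has the fewest and is eliminated.
Round 2: B 12, A 11, D 8, C 6. C has the fewest and is eliminated.
Round 3: B 17, A 12, D 8. D has the fewest and is eliminated.
Round 4: A 20, B 17. A has a majority.

E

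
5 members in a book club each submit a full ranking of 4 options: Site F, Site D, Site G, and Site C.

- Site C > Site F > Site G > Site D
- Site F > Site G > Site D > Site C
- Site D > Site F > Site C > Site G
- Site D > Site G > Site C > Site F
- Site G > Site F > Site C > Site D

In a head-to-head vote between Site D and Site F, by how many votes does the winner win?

Ballots ranking Site D above Site F: 2.
Ballots ranking Site F above Site D: 3.
Site F wins 3–2, a margin of 1.

1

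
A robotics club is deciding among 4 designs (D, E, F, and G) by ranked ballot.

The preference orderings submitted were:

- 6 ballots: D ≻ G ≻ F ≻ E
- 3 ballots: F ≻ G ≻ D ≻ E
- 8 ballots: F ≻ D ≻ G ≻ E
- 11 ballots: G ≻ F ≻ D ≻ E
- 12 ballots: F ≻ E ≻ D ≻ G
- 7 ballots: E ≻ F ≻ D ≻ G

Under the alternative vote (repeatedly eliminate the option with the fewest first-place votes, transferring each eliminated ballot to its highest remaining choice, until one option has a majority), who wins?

F

Round 1: F 23, G 11, E 7, D 6. D has the fewest and is eliminated.
Round 2: F 23, G 17, E 7. E has the fewest and is eliminated.
Round 3: F 30, G 17. F has a majority.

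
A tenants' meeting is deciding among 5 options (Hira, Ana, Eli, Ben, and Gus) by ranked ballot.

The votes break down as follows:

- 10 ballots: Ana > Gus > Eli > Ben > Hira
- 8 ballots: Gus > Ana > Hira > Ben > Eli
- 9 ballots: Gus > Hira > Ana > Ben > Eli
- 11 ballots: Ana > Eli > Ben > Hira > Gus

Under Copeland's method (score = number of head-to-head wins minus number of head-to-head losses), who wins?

Pairwise results:
  Hira vs Ana: Ana wins 29–9.
  Hira vs Eli: Eli wins 21–17.
  Hira vs Ben: Ben wins 21–17.
  Hira vs Gus: Gus wins 27–11.
  Ana vs Eli: Ana wins 38–0.
  Ana vs Ben: Ana wins 38–0.
  Ana vs Gus: Ana wins 21–17.
  Eli vs Ben: Eli wins 21–17.
  Eli vs Gus: Gus wins 27–11.
  Ben vs Gus: Gus wins 27–11.
Copeland scores (wins − losses):
  Hira: 0 − 4 = -4
  Ana: 4 − 0 = 4
  Eli: 2 − 2 = 0
  Ben: 1 − 3 = -2
  Gus: 3 − 1 = 2
Ana has the best Copeland score.

Ana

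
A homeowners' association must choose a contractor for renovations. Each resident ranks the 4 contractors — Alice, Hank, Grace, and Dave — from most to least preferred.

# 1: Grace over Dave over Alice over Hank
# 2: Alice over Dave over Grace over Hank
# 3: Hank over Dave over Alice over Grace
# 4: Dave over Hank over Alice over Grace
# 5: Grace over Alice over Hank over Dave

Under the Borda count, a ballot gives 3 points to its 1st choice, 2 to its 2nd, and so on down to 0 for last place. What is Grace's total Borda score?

Borda scores:
  Alice: 1 + 3 + 1 + 1 + 2 = 8
  Hank: 0 + 0 + 3 + 2 + 1 = 6
  Grace: 3 + 1 + 0 + 0 + 3 = 7
  Dave: 2 + 2 + 2 + 3 + 0 = 9

7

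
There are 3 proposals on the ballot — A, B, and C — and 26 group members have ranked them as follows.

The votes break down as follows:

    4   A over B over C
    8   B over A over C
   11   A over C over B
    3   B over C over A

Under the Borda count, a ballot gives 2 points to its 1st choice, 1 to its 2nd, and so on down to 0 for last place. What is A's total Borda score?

Borda scores:
  A: 4·2 + 8·1 + 11·2 + 3·0 = 38
  B: 4·1 + 8·2 + 11·0 + 3·2 = 26
  C: 4·0 + 8·0 + 11·1 + 3·1 = 14

38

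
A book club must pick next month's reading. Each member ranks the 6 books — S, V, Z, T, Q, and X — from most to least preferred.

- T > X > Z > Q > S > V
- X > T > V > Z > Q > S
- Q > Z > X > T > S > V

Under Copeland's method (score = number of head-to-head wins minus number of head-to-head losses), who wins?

Pairwise results:
  S vs V: S wins 2–1.
  S vs Z: Z wins 3–0.
  S vs T: T wins 3–0.
  S vs Q: Q wins 3–0.
  S vs X: X wins 3–0.
  V vs Z: Z wins 2–1.
  V vs T: T wins 3–0.
  V vs Q: Q wins 2–1.
  V vs X: X wins 3–0.
  Z vs T: T wins 2–1.
  Z vs Q: Z wins 2–1.
  Z vs X: X wins 2–1.
  T vs Q: T wins 2–1.
  T vs X: X wins 2–1.
  Q vs X: X wins 2–1.
Copeland scores (wins − losses):
  S: 1 − 4 = -3
  V: 0 − 5 = -5
  Z: 3 − 2 = 1
  T: 4 − 1 = 3
  Q: 2 − 3 = -1
  X: 5 − 0 = 5
X has the best Copeland score.

X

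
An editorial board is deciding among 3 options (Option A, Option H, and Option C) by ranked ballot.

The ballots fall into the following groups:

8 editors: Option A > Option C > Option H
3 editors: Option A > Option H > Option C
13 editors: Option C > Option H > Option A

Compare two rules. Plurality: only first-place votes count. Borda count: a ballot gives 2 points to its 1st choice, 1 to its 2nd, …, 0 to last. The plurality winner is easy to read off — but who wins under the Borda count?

Plurality first-place counts: Option A 11, Option H 0, Option C 13 → Option C.
Borda totals: Option A 22, Option H 16, Option C 34 → Option C.

Option C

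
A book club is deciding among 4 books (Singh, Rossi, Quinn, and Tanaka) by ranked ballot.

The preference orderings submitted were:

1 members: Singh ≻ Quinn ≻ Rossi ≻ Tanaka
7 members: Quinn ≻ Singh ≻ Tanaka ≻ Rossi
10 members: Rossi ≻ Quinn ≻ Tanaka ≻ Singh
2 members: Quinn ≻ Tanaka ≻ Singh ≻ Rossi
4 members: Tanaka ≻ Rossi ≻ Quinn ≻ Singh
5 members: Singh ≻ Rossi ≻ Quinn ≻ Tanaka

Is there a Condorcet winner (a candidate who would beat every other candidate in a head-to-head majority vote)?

No

Head-to-head results (29 voters total):
Singh vs Rossi: Singh wins 15–14.
Singh vs Quinn: Quinn wins 23–6.
Singh vs Tanaka: Tanaka wins 16–13.
Rossi vs Quinn: Rossi wins 19–10.
Rossi vs Tanaka: Rossi wins 16–13.
Quinn vs Tanaka: Quinn wins 25–4.
No candidate beats all others: Singh beats Rossi beats Quinn beats Singh, a majority cycle.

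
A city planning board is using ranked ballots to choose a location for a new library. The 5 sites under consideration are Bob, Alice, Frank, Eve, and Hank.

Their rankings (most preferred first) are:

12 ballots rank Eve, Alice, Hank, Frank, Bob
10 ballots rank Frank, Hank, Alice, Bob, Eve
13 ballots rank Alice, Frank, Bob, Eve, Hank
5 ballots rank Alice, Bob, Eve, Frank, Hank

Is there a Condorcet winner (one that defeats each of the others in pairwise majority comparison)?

Yes

Head-to-head results (40 voters total):
Bob vs Alice: Alice wins 40–0.
Bob vs Frank: Frank wins 35–5.
Bob vs Eve: Bob wins 28–12.
Bob vs Hank: Hank wins 22–18.
Alice vs Frank: Alice wins 30–10.
Alice vs Eve: Alice wins 28–12.
Alice vs Hank: Alice wins 30–10.
Frank vs Eve: Frank wins 23–17.
Frank vs Hank: Frank wins 28–12.
Eve vs Hank: Eve wins 30–10.
Alice beats each rival — Bob (40–0), Frank (30–10), Eve (28–12), Hank (30–10) — so Alice is the Condorcet winner.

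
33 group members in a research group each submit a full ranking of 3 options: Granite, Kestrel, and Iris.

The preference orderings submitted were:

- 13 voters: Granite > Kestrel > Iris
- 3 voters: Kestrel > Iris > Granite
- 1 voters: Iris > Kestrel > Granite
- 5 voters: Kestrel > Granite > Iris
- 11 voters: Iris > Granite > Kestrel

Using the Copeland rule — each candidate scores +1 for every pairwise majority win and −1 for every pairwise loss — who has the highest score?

Granite

Pairwise results:
  Granite vs Kestrel: Granite wins 24–9.
  Granite vs Iris: Granite wins 18–15.
  Kestrel vs Iris: Kestrel wins 21–12.
Copeland scores (wins − losses):
  Granite: 2 − 0 = 2
  Kestrel: 1 − 1 = 0
  Iris: 0 − 2 = -2
Granite has the best Copeland score.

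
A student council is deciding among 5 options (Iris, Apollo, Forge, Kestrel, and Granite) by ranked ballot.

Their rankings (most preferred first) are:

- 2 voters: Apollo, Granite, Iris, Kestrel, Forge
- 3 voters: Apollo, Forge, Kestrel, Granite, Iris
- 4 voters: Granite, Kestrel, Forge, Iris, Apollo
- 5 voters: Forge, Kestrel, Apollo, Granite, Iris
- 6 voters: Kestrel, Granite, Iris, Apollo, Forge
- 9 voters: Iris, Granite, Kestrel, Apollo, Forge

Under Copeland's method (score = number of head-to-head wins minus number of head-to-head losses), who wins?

Granite

Pairwise results:
  Iris vs Apollo: Iris wins 19–10.
  Iris vs Forge: Iris wins 17–12.
  Iris vs Kestrel: Kestrel wins 18–11.
  Iris vs Granite: Granite wins 20–9.
  Apollo vs Forge: Apollo wins 20–9.
  Apollo vs Kestrel: Kestrel wins 24–5.
  Apollo vs Granite: Granite wins 19–10.
  Forge vs Kestrel: Kestrel wins 21–8.
  Forge vs Granite: Granite wins 21–8.
  Kestrel vs Granite: Granite wins 15–14.
Copeland scores (wins − losses):
  Iris: 2 − 2 = 0
  Apollo: 1 − 3 = -2
  Forge: 0 − 4 = -4
  Kestrel: 3 − 1 = 2
  Granite: 4 − 0 = 4
Granite has the best Copeland score.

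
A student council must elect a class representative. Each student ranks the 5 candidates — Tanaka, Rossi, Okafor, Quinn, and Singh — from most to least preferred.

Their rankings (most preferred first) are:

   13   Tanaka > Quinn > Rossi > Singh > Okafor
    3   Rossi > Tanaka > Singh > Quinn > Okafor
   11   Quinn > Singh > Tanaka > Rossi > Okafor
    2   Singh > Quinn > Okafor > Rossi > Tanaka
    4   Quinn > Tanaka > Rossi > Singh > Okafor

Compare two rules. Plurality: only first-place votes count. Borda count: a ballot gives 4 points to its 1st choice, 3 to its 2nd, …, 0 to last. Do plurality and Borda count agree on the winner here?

Yes

Plurality first-place counts: Tanaka 13, Rossi 3, Okafor 0, Quinn 15, Singh 2 → Quinn.
Borda totals: Tanaka 95, Rossi 59, Okafor 4, Quinn 108, Singh 64 → Quinn.
The two rules agree on Quinn.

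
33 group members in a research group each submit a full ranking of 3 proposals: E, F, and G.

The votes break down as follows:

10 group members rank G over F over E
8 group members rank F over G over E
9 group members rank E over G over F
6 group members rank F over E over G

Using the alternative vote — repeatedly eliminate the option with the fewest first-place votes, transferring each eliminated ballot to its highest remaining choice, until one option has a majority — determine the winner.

Round 1: F 14, G 10, E 9. E has the fewest and is eliminated.
Round 2: G 19, F 14. G has a majority.

G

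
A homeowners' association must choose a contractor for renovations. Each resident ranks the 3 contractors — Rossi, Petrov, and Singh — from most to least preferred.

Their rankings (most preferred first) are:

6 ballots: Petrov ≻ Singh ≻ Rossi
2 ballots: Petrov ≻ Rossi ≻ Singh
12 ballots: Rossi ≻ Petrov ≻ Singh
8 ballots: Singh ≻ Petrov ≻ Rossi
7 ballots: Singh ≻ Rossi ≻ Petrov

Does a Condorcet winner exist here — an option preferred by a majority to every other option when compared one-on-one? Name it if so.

Head-to-head results (35 voters total):
Rossi vs Petrov: Rossi wins 19–16.
Rossi vs Singh: Singh wins 21–14.
Petrov vs Singh: Petrov wins 20–15.
No candidate beats all others: Rossi beats Petrov beats Singh beats Rossi, a majority cycle.

None — there is no Condorcet winner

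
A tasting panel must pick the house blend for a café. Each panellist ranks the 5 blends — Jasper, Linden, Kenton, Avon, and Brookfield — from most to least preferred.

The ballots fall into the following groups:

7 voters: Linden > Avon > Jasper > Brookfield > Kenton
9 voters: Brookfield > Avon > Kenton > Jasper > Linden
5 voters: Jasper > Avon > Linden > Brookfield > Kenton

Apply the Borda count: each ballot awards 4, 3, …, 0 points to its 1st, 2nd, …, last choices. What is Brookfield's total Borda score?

Borda scores:
  Jasper: 7·2 + 9·1 + 5·4 = 43
  Linden: 7·4 + 9·0 + 5·2 = 38
  Kenton: 7·0 + 9·2 + 5·0 = 18
  Avon: 7·3 + 9·3 + 5·3 = 63
  Brookfield: 7·1 + 9·4 + 5·1 = 48

48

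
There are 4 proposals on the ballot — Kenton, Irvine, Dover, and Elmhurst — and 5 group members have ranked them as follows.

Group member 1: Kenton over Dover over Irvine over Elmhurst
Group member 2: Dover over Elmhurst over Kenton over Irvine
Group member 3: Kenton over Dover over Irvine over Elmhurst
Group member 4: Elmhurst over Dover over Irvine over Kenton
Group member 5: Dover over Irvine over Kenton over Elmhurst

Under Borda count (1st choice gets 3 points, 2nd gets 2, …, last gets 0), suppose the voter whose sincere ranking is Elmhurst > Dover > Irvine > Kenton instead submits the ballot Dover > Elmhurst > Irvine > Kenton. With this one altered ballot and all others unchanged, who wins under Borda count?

Dover

Borda totals with the altered ballot: Kenton 8, Irvine 5, Dover 13, Elmhurst 4.
The winner is unchanged: still Dover.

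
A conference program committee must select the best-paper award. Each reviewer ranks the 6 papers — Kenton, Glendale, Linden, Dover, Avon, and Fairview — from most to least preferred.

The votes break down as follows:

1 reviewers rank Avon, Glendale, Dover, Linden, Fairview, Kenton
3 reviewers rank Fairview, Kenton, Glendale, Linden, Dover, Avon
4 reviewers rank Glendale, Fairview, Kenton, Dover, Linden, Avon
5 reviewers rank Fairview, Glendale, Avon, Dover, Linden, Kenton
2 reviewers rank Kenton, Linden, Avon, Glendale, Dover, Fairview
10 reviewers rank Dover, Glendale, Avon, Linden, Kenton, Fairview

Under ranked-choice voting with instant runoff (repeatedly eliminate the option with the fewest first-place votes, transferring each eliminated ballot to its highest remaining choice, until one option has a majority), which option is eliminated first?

Linden

Round 1: Dover 10, Fairview 8, Glendale 4, Kenton 2, Avon 1, Linden 0. Linden has the fewest and is eliminated.
Round 2: Dover 10, Fairview 8, Glendale 4, Kenton 2, Avon 1. Avon has the fewest and is eliminated.
Round 3: Dover 10, Fairview 8, Glendale 5, Kenton 2. Kenton has the fewest and is eliminated.
Round 4: Dover 10, Fairview 8, Glendale 7. Glendale has the fewest and is eliminated.
Round 5: Dover 13, Fairview 12. Dover has a majority.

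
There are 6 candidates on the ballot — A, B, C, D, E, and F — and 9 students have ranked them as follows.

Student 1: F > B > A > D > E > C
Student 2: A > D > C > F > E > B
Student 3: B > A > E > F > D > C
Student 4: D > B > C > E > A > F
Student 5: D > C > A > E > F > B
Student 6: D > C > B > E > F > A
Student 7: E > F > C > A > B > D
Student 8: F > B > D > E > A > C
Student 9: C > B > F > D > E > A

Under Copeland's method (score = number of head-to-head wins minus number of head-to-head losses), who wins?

Pairwise results:
  A vs B: B wins 6–3.
  A vs C: C wins 5–4.
  A vs D: D wins 5–4.
  A vs E: E wins 5–4.
  A vs F: F wins 5–4.
  B vs C: C wins 5–4.
  B vs D: B wins 5–4.
  B vs E: B wins 6–3.
  B vs F: F wins 5–4.
  C vs D: D wins 7–2.
  C vs E: C wins 5–4.
  C vs F: C wins 5–4.
  D vs E: D wins 7–2.
  D vs F: F wins 5–4.
  E vs F: E wins 5–4.
Copeland scores (wins − losses):
  A: 0 − 5 = -5
  B: 3 − 2 = 1
  C: 4 − 1 = 3
  D: 3 − 2 = 1
  E: 2 − 3 = -1
  F: 3 − 2 = 1
C has the best Copeland score.

C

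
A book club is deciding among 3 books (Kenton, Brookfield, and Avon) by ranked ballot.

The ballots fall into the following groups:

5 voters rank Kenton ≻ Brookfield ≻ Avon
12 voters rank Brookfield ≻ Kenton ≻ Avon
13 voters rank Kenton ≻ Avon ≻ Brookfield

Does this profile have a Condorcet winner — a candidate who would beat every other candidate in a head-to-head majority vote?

Yes

Head-to-head results (30 voters total):
Kenton vs Brookfield: Kenton wins 18–12.
Kenton vs Avon: Kenton wins 30–0.
Brookfield vs Avon: Brookfield wins 17–13.
Kenton beats each rival — Brookfield (18–12), Avon (30–0) — so Kenton is the Condorcet winner.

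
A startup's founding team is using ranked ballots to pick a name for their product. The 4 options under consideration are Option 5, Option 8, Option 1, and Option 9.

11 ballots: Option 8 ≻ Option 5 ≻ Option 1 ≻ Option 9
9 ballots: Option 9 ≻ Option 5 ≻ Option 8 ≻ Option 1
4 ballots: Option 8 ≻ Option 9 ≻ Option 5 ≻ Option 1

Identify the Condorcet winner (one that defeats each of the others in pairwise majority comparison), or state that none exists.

Option 8

Head-to-head results (24 voters total):
Option 5 vs Option 8: Option 8 wins 15–9.
Option 5 vs Option 1: Option 5 wins 24–0.
Option 5 vs Option 9: Option 9 wins 13–11.
Option 8 vs Option 1: Option 8 wins 24–0.
Option 8 vs Option 9: Option 8 wins 15–9.
Option 1 vs Option 9: Option 9 wins 13–11.
Option 8 beats each rival — Option 5 (15–9), Option 1 (24–0), Option 9 (15–9) — so Option 8 is the Condorcet winner.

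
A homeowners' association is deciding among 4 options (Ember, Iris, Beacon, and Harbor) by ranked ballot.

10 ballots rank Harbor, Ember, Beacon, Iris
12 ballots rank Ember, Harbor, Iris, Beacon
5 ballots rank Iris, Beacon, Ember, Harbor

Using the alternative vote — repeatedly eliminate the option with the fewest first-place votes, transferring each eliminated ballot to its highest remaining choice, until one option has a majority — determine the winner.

Ember

Round 1: Ember 12, Harbor 10, Iris 5, Beacon 0. Beacon has the fewest and is eliminated.
Round 2: Ember 12, Harbor 10, Iris 5. Iris has the fewest and is eliminated.
Round 3: Ember 17, Harbor 10. Ember has a majority.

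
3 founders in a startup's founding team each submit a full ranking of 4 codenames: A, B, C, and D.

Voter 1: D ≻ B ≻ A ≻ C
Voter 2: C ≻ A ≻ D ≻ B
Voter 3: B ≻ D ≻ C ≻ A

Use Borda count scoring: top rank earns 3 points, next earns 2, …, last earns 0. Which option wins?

Borda scores:
  A: 1 + 2 + 0 = 3
  B: 2 + 0 + 3 = 5
  C: 0 + 3 + 1 = 4
  D: 3 + 1 + 2 = 6
D has the highest total.

D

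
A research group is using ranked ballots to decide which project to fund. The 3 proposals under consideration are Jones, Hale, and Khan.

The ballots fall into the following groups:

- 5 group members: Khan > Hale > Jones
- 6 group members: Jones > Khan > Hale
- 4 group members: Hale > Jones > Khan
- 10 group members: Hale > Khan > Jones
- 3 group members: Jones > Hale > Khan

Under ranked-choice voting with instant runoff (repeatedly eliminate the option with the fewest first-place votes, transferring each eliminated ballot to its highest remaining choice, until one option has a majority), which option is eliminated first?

Khan

Round 1: Hale 14, Jones 9, Khan 5. Khan has the fewest and is eliminated.
Round 2: Hale 19, Jones 9. Hale has a majority.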